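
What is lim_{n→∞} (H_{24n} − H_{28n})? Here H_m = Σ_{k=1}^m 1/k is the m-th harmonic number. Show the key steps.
lim = ln(24/28) = ln(6/7)

Euler-Maclaurin gives H_m = ln m + γ + 1/(2m) + O(1/m^2). The γ and O(1/m) terms cancel in the difference:
  H_{24n} − H_{28n} = ln(24n) − ln(28n) + O(1/n) = ln(24/28) + O(1/n).
Hence the limit is ln(24/28) = ln(6/7).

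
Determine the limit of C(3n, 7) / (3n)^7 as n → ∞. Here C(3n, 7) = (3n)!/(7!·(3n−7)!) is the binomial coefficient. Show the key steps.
lim = 1/7! = 1/5040

With N = 3n → ∞: C(N, 7) / N^7 = [N(N−1)…(N−6)] / (7! · N^7) = (1/7!) · 1 · (1 − 1/(3n)) · … · (1 − 6/(3n)). Each factor → 1 as N → ∞, so the limit is 1/7! = 1/5040.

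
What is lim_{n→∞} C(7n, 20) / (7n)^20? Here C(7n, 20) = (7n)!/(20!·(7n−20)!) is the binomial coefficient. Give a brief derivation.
lim = 1/20! = 1/2432902008176640000

With N = 7n → ∞: C(N, 20) / N^20 = [N(N−1)…(N−19)] / (20! · N^20) = (1/20!) · 1 · (1 − 1/(7n)) · … · (1 − 19/(7n)). Each factor → 1 as N → ∞, so the limit is 1/20! = 1/2432902008176640000.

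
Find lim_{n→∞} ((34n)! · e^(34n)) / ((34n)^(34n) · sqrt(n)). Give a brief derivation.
lim = sqrt(2π·34)

Stirling: (34n)! ~ sqrt(2π·34n) · (34n/e)^(34n). Hence
  (34n)! · e^(34n) / (34n)^(34n) ~ sqrt(2π·34n).
Dividing by sqrt(n): sqrt(2π·34n) / sqrt(n) = sqrt(2π·34) · n^((1−1)/2), so the limit is sqrt(2π·34).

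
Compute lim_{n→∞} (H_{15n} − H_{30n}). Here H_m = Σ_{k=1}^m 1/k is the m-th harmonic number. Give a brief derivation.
lim = ln(15/30) = −ln 2

Euler-Maclaurin gives H_m = ln m + γ + 1/(2m) + O(1/m^2). The γ and O(1/m) terms cancel in the difference:
  H_{15n} − H_{30n} = ln(15n) − ln(30n) + O(1/n) = ln(15/30) + O(1/n).
Hence the limit is ln(15/30) = −ln 2.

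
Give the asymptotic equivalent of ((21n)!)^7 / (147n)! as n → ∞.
((21n)!)^7/(147n)! ~ ((2π·21n)^(6/2) / sqrt(7)) · 7^(−7·21n)  →  0

Write N = 21n. Stirling: N! ~ sqrt(2π N)(N/e)^N and (7N)! ~ sqrt(2π·7N)·(7N/e)^(7N).
  (N!)^7/(7N)! ~ (2π N)^(7/2) (N/e)^(7N) / [sqrt(2π·7N) (7N/e)^(7N)]
     = (2π N)^(7/2) / sqrt(2π·7N) · (N/(7N))^(7N)
     = (2π N)^((7−1)/2) / sqrt(7) · 7^(−7N).
Since 7^7 > 1, the factor 7^(−7N) decays exponentially, so the ratio → 0. Substituting N = 21n gives the stated form.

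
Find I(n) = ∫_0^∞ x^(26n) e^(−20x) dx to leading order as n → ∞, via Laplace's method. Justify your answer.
I(n) ~ (sqrt(2π·26n) / 20) · (26n/(20e))^(26n)

Write the integrand as exp(26n ln x − 20x) and set f(x) = 26n ln x − 20x. Then f'(x) = 26n/x − 20 = 0 at x* = 26n/20, and f''(x*) = −26n/x*^2 = −20^2/(26n). Laplace's method (interior maximum) gives
  I(n) ~ e^(f(x*)) · sqrt(2π / |f''(x*)|)
        = exp(26n ln(26n/20) − 26n) · sqrt(2π · 26n / 20^2)
        = (26n/20)^(26n) e^(−26n) · sqrt(2π·26n) / 20
        = (sqrt(2π·26n) / 20) · (26n/(20e))^(26n).
This matches Γ(26n+1)/20^(26n+1) with Stirling applied to Γ.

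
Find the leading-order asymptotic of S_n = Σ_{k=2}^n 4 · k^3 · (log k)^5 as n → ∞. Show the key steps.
S_n ~ n^4 · (log n)^5

By integral comparison, S_n = ∫_1^n 4 · x^3 · (log x)^5 dx + O(n^3 · (log n)^5). For the integral, the leading term of ∫_1^n x^3 (log x)^5 dx is n^4/4 · (log n)^5 (by repeated integration by parts; each step lowers the log-exponent and produces a relatively O(1/log n) correction). Hence S_n ~ n^4 · (log n)^5.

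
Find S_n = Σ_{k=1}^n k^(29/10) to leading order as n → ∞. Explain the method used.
S_n ~ (10/39) · n^(39/10)

Integral comparison: Σ_{k=1}^n k^(29/10) = ∫_0^n x^(29/10) dx + O(n^(29/10)). The integral is n^(1 + 29/10) / (1 + 29/10) = n^((29+10)/10) / ((29+10)/10) = (10/39) · n^(39/10).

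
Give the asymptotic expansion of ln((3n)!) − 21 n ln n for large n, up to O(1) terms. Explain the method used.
ln((3n)!) − 21 n ln n = −18 n ln n + 3(ln 3 − 1) n + (1/2) ln(2π·3n) + O(1/n)

Stirling: ln((3n)!) = 3n ln(3n) − 3n + (1/2) ln(2π·3n) + O(1/n).
Expand 3n ln(3n) = 3n (ln n + ln 3) = 3n ln n + 3n ln 3.
Subtract 21n ln n: leading term is (3 − 21) n ln n = −18 n ln n. The next term is 3n ln 3 − 3n = 3(ln 3 − 1) n. Then the (1/2) ln(2π·3n) correction.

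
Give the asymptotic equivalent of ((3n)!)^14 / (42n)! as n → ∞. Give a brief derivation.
((3n)!)^14/(42n)! ~ ((2π·3n)^(13/2) / sqrt(14)) · 14^(−14·3n)  →  0

Write N = 3n. Stirling: N! ~ sqrt(2π N)(N/e)^N and (14N)! ~ sqrt(2π·14N)·(14N/e)^(14N).
  (N!)^14/(14N)! ~ (2π N)^(14/2) (N/e)^(14N) / [sqrt(2π·14N) (14N/e)^(14N)]
     = (2π N)^(14/2) / sqrt(2π·14N) · (N/(14N))^(14N)
     = (2π N)^((14−1)/2) / sqrt(14) · 14^(−14N).
Since 14^14 > 1, the factor 14^(−14N) decays exponentially, so the ratio → 0. Substituting N = 3n gives the stated form.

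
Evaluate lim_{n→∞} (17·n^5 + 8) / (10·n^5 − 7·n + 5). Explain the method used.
lim = 17/10

For large n the leading n^5 terms dominate both numerator and denominator. Dividing top and bottom by n^5, every other term tends to 0, leaving 17/10.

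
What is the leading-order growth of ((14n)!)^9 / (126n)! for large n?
((14n)!)^9/(126n)! ~ ((2π·14n)^(8/2) / 3) · 9^(−9·14n)  →  0

Write N = 14n. Stirling: N! ~ sqrt(2π N)(N/e)^N and (9N)! ~ sqrt(2π·9N)·(9N/e)^(9N).
  (N!)^9/(9N)! ~ (2π N)^(9/2) (N/e)^(9N) / [sqrt(2π·9N) (9N/e)^(9N)]
     = (2π N)^(9/2) / sqrt(2π·9N) · (N/(9N))^(9N)
     = (2π N)^((9−1)/2) / 3 · 9^(−9N).
Since 9^9 > 1, the factor 9^(−9N) decays exponentially, so the ratio → 0. Substituting N = 14n gives the stated form.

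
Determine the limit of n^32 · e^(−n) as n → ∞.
lim = 0

Exponentials with base > 1 dominate every fixed polynomial: for any fixed c, n^c / e^n → 0 as n → ∞ (e.g. by the ratio test, or since e^n grows faster than any power of n). Hence n^32 · e^(−n) = n^32 / e^n → 0.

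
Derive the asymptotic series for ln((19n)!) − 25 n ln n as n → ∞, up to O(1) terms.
ln((19n)!) − 25 n ln n = −6 n ln n + 19(ln 19 − 1) n + (1/2) ln(2π·19n) + O(1/n)

Stirling: ln((19n)!) = 19n ln(19n) − 19n + (1/2) ln(2π·19n) + O(1/n).
Expand 19n ln(19n) = 19n (ln n + ln 19) = 19n ln n + 19n ln 19.
Subtract 25n ln n: leading term is (19 − 25) n ln n = −6 n ln n. The next term is 19n ln 19 − 19n = 19(ln 19 − 1) n. Then the (1/2) ln(2π·19n) correction.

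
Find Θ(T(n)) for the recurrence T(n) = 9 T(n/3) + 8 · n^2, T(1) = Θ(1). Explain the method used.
T(n) = Θ(n^2 log n)

log_3 9 = 2, and f(n) = 8 · n^2 = Θ(n^(log_3 9)). This is Case 2 of the master theorem: T(n) = Θ(f(n) · log n) = Θ(n^2 log n).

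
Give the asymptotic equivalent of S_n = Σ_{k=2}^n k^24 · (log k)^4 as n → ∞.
S_n ~ n^25 · (log n)^4 / 25

By integral comparison, S_n = ∫_1^n x^24 · (log x)^4 dx + O(n^24 · (log n)^4). For the integral, the leading term of ∫_1^n x^24 (log x)^4 dx is n^25/25 · (log n)^4 (by repeated integration by parts; each step lowers the log-exponent and produces a relatively O(1/log n) correction). Hence S_n ~ n^25 · (log n)^4 / 25.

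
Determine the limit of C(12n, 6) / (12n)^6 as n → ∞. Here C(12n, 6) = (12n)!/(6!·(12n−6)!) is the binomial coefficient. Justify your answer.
lim = 1/6! = 1/720

With N = 12n → ∞: C(N, 6) / N^6 = [N(N−1)…(N−5)] / (6! · N^6) = (1/6!) · 1 · (1 − 1/(12n)) · … · (1 − 5/(12n)). Each factor → 1 as N → ∞, so the limit is 1/6! = 1/720.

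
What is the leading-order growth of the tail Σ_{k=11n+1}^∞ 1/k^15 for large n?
Σ_{k>11n} 1/k^15 ~ 1/(14 · (11n)^14)

Compare to the integral: ∫_{11n}^∞ x^(−15) dx = [−x^(−14)/14]_{11n}^∞ = 1/((15−1)·(11n)^14). Euler-Maclaurin then gives
  Σ_{k>11n} 1/k^15 = ∫_{11n}^∞ dx/x^15 − 1/(2·(11n)^15) + O(1/(11n)^16).
(Equivalently this is ζ(15) − Σ_{k≤11n} 1/k^15.)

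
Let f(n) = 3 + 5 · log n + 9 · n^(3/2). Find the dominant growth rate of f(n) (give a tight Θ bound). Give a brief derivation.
f(n) ∈ Θ(n^(3/2))

Compare the terms by growth order. For large n, n^a · (log n)^b dominates n^a' · (log n)^b' iff a > a', or (a = a' and b > b'). Ranking the 3 terms shows the dominant one is 9 · n^(3/2). Hence f(n) ∈ Θ(n^(3/2)).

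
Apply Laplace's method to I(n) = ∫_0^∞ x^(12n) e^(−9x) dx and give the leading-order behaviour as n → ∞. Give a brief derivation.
I(n) ~ (sqrt(2π·12n) / 9) · (12n/(9e))^(12n)

Write the integrand as exp(12n ln x − 9x) and set f(x) = 12n ln x − 9x. Then f'(x) = 12n/x − 9 = 0 at x* = 12n/9, and f''(x*) = −12n/x*^2 = −9^2/(12n). Laplace's method (interior maximum) gives
  I(n) ~ e^(f(x*)) · sqrt(2π / |f''(x*)|)
        = exp(12n ln(12n/9) − 12n) · sqrt(2π · 12n / 9^2)
        = (12n/9)^(12n) e^(−12n) · sqrt(2π·12n) / 9
        = (sqrt(2π·12n) / 9) · (12n/(9e))^(12n).
This matches Γ(12n+1)/9^(12n+1) with Stirling applied to Γ.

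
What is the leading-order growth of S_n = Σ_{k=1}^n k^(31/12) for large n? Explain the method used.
S_n ~ (12/43) · n^(43/12)

Integral comparison: Σ_{k=1}^n k^(31/12) = ∫_0^n x^(31/12) dx + O(n^(31/12)). The integral is n^(1 + 31/12) / (1 + 31/12) = n^((31+12)/12) / ((31+12)/12) = (12/43) · n^(43/12).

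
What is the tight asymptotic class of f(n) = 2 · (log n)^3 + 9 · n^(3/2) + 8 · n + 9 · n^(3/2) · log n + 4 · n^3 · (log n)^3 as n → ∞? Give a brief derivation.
f(n) ∈ Θ(n^3 · (log n)^3)

Compare the terms by growth order. For large n, n^a · (log n)^b dominates n^a' · (log n)^b' iff a > a', or (a = a' and b > b'). Ranking the 5 terms shows the dominant one is 4 · n^3 · (log n)^3. Hence f(n) ∈ Θ(n^3 · (log n)^3).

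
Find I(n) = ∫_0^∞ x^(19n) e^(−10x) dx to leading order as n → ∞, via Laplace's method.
I(n) ~ (sqrt(2π·19n) / 10) · (19n/(10e))^(19n)

Write the integrand as exp(19n ln x − 10x) and set f(x) = 19n ln x − 10x. Then f'(x) = 19n/x − 10 = 0 at x* = 19n/10, and f''(x*) = −19n/x*^2 = −10^2/(19n). Laplace's method (interior maximum) gives
  I(n) ~ e^(f(x*)) · sqrt(2π / |f''(x*)|)
        = exp(19n ln(19n/10) − 19n) · sqrt(2π · 19n / 10^2)
        = (19n/10)^(19n) e^(−19n) · sqrt(2π·19n) / 10
        = (sqrt(2π·19n) / 10) · (19n/(10e))^(19n).
This matches Γ(19n+1)/10^(19n+1) with Stirling applied to Γ.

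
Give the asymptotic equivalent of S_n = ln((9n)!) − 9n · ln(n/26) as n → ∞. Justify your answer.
S_n ~ 9n · (ln 234 − 1) + O(ln n)

Stirling: ln((9n)!) = 9n ln(9n) − 9n + O(ln n).
  S_n = 9n ln(9n) − 9n − 9n ln(n/26) + O(ln n)
      = 9n ln(9n) − 9n ln n + 9n ln 26 − 9n + O(ln n)
      = 9n ln 9 + 9n ln 26 − 9n + O(ln n)
      = 9n (ln 234 − 1) + O(ln n).
Numerically ln(234) − 1 ≈ 4.4553.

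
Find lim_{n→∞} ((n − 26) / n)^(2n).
lim = e^(−52)

Rewrite as (1 − 26/n)^(2n). By the standard limit (1 + x/n)^n → e^x, we have (1 − 26/n)^n → e^(−26), and raising to the 2nd power gives e^(−52).
More precisely, ln[(1 − 26/n)^(2n)] = 2n · ln(1 − 26/n) = 2n · (-26/n + O(1/n^2)) = -52 + O(1/n) → -52.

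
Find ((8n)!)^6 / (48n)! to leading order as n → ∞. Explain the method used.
((8n)!)^6/(48n)! ~ ((2π·8n)^(5/2) / sqrt(6)) · 6^(−6·8n)  →  0

Write N = 8n. Stirling: N! ~ sqrt(2π N)(N/e)^N and (6N)! ~ sqrt(2π·6N)·(6N/e)^(6N).
  (N!)^6/(6N)! ~ (2π N)^(6/2) (N/e)^(6N) / [sqrt(2π·6N) (6N/e)^(6N)]
     = (2π N)^(6/2) / sqrt(2π·6N) · (N/(6N))^(6N)
     = (2π N)^((6−1)/2) / sqrt(6) · 6^(−6N).
Since 6^6 > 1, the factor 6^(−6N) decays exponentially, so the ratio → 0. Substituting N = 8n gives the stated form.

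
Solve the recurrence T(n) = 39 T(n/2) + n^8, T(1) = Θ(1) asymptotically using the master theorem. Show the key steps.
T(n) = Θ(n^8)

log_2 39 ≈ 5.285. f(n) = n^8 dominates n^(log_2 39) since 8 > 5.285, and the regularity condition a·f(n/b) = 39·(n/2)^8 = (39/256)·n^8 ≤ c·f(n) holds with c = 39/256 ≈ 0.152 < 1. So this is Case 3: T(n) = Θ(f(n)) = Θ(n^8).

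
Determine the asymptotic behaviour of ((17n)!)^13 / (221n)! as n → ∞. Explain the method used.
((17n)!)^13/(221n)! ~ ((2π·17n)^(12/2) / sqrt(13)) · 13^(−13·17n)  →  0

Write N = 17n. Stirling: N! ~ sqrt(2π N)(N/e)^N and (13N)! ~ sqrt(2π·13N)·(13N/e)^(13N).
  (N!)^13/(13N)! ~ (2π N)^(13/2) (N/e)^(13N) / [sqrt(2π·13N) (13N/e)^(13N)]
     = (2π N)^(13/2) / sqrt(2π·13N) · (N/(13N))^(13N)
     = (2π N)^((13−1)/2) / sqrt(13) · 13^(−13N).
Since 13^13 > 1, the factor 13^(−13N) decays exponentially, so the ratio → 0. Substituting N = 17n gives the stated form.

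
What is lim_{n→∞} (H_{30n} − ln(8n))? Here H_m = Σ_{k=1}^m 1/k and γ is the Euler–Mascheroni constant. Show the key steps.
lim = ln(15/4) + γ

By Euler-Maclaurin, H_m = ln m + γ + O(1/m). So
  H_{30n} − ln(8n) = ln(30n) + γ − ln(8n) + O(1/n)
                       = ln(30/8) + γ + O(1/n).
Hence the limit is ln(30/8) + γ (= ln(15/4)).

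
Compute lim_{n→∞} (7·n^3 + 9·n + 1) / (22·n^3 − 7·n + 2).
lim = 7/22

For large n the leading n^3 terms dominate both numerator and denominator. Dividing top and bottom by n^3, every other term tends to 0, leaving 7/22.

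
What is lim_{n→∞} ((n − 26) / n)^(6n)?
lim = e^(−156)

Rewrite as (1 − 26/n)^(6n). By the standard limit (1 + x/n)^n → e^x, we have (1 − 26/n)^n → e^(−26), and raising to the 6th power gives e^(−156).
More precisely, ln[(1 − 26/n)^(6n)] = 6n · ln(1 − 26/n) = 6n · (-26/n + O(1/n^2)) = -156 + O(1/n) → -156.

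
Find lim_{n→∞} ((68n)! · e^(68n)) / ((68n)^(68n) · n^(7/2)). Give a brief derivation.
lim = 0

Stirling: (68n)! ~ sqrt(2π·68n) · (68n/e)^(68n). Hence
  (68n)! · e^(68n) / (68n)^(68n) ~ sqrt(2π·68n).
Dividing by n^(7/2): sqrt(2π·68n) / n^(7/2) = sqrt(2π·68) · n^((1−7)/2), so the expression behaves like sqrt(2π·68) · n^((1−7)/2) → 0.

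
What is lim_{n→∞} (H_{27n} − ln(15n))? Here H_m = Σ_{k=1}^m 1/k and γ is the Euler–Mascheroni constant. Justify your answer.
lim = ln(9/5) + γ

By Euler-Maclaurin, H_m = ln m + γ + O(1/m). So
  H_{27n} − ln(15n) = ln(27n) + γ − ln(15n) + O(1/n)
                       = ln(27/15) + γ + O(1/n).
Hence the limit is ln(27/15) + γ (= ln(9/5)).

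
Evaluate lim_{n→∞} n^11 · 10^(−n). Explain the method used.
lim = 0

Exponentials with base > 1 dominate every fixed polynomial: for any fixed c, n^c / 10^n → 0 as n → ∞ (e.g. by the ratio test, or by writing 10^n = e^(n ln 10) and noting e^(n ln 10) / n^c → ∞). Hence n^11 · 10^(−n) = n^11 / 10^n → 0.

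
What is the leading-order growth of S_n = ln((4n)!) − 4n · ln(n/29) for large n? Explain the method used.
S_n ~ 4n · (ln 116 − 1) + O(ln n)

Stirling: ln((4n)!) = 4n ln(4n) − 4n + O(ln n).
  S_n = 4n ln(4n) − 4n − 4n ln(n/29) + O(ln n)
      = 4n ln(4n) − 4n ln n + 4n ln 29 − 4n + O(ln n)
      = 4n ln 4 + 4n ln 29 − 4n + O(ln n)
      = 4n (ln 116 − 1) + O(ln n).
Numerically ln(116) − 1 ≈ 3.7536.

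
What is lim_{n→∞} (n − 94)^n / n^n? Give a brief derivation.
lim = e^(−94)

Rewrite as (1 − 94/n)^(n). By the standard limit (1 + x/n)^n → e^x, we have (1 − 94/n)^n → e^(−94), and raising to the 1st power gives e^(−94).
More precisely, ln[(1 − 94/n)^(n)] = n · ln(1 − 94/n) = n · (-94/n + O(1/n^2)) = -94 + O(1/n) → -94.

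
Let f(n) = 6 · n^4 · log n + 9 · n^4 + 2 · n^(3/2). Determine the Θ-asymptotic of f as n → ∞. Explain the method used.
f(n) ∈ Θ(n^4 · log n)

Compare the terms by growth order. For large n, n^a · (log n)^b dominates n^a' · (log n)^b' iff a > a', or (a = a' and b > b'). Ranking the 3 terms shows the dominant one is 6 · n^4 · log n. Hence f(n) ∈ Θ(n^4 · log n).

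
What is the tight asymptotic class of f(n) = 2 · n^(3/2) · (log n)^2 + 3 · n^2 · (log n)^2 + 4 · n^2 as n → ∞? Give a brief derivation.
f(n) ∈ Θ(n^2 · (log n)^2)

Compare the terms by growth order. For large n, n^a · (log n)^b dominates n^a' · (log n)^b' iff a > a', or (a = a' and b > b'). Ranking the 3 terms shows the dominant one is 3 · n^2 · (log n)^2. Hence f(n) ∈ Θ(n^2 · (log n)^2).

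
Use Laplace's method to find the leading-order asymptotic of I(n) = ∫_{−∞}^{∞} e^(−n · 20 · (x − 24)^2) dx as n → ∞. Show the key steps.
I(n) = sqrt(π/(20n))

Here φ(x) = 20 · (x − 24)^2 has its unique minimum at x* = 24 with φ(x*) = 0 and φ''(x*) = 40. Laplace's method gives
  I(n) ~ e^(−n φ(x*)) · sqrt(2π / (n · φ''(x*))) = sqrt(2π / (40n)) = sqrt(π/(20n)).
This is exact: substituting u = (x − 24)·sqrt(20n) gives I(n) = (1/sqrt(20n)) ∫_{−∞}^{∞} e^(−u^2) du = sqrt(π/(20n)).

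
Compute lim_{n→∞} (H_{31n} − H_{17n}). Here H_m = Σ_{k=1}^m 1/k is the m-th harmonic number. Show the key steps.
lim = ln(31/17)

Euler-Maclaurin gives H_m = ln m + γ + 1/(2m) + O(1/m^2). The γ and O(1/m) terms cancel in the difference:
  H_{31n} − H_{17n} = ln(31n) − ln(17n) + O(1/n) = ln(31/17) + O(1/n).
Hence the limit is ln(31/17).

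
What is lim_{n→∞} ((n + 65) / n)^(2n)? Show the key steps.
lim = e^130

Rewrite as (1 + 65/n)^(2n). By the standard limit (1 + x/n)^n → e^x, we have (1 + 65/n)^n → e^65, and raising to the 2nd power gives e^130.
More precisely, ln[(1 + 65/n)^(2n)] = 2n · ln(1 + 65/n) = 2n · (65/n + O(1/n^2)) = 130 + O(1/n) → 130.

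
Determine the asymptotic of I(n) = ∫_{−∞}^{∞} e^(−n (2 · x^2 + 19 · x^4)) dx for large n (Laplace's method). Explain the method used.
I(n) ~ sqrt(π/(2n))

φ(x) = 2 · x^2 + 19 · x^4 has its unique global minimum at x* = 0 (since φ'(x) = 4x + 76x^3 = 0 only at x = 0 for real x with both coefficients positive, and φ → ∞ as |x| → ∞). At x* = 0, φ(0) = 0 and φ''(0) = 4. Laplace's method then gives
  I(n) ~ sqrt(2π / (n · φ''(0))) · e^(−n φ(0)) = sqrt(2π / (4n)) = sqrt(π/(2n)).
The 19 · x^4 term contributes only at subleading order (an O(1/n) relative correction).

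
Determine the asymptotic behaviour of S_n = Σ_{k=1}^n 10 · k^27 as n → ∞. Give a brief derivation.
S_n ~ 5 · n^28 / 14

By integral comparison (Euler-Maclaurin), Σ_{k=1}^n 10 · k^27 = 10 · ∫_0^n x^27 dx + O(n^27) = 10 · n^28/28 = 5 · n^28 / 14 + O(n^27). (Equivalently, Faulhaber's formula gives the same leading term.)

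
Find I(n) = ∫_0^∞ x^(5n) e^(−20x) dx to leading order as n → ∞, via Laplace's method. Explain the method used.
I(n) ~ (sqrt(2π·5n) / 20) · (5n/(20e))^(5n)

Write the integrand as exp(5n ln x − 20x) and set f(x) = 5n ln x − 20x. Then f'(x) = 5n/x − 20 = 0 at x* = 5n/20, and f''(x*) = −5n/x*^2 = −20^2/(5n). Laplace's method (interior maximum) gives
  I(n) ~ e^(f(x*)) · sqrt(2π / |f''(x*)|)
        = exp(5n ln(5n/20) − 5n) · sqrt(2π · 5n / 20^2)
        = (5n/20)^(5n) e^(−5n) · sqrt(2π·5n) / 20
        = (sqrt(2π·5n) / 20) · (5n/(20e))^(5n).
This matches Γ(5n+1)/20^(5n+1) with Stirling applied to Γ.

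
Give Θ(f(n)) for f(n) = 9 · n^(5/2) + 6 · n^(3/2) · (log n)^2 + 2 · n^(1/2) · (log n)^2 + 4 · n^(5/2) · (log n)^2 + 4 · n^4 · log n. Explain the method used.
f(n) ∈ Θ(n^4 · log n)

Compare the terms by growth order. For large n, n^a · (log n)^b dominates n^a' · (log n)^b' iff a > a', or (a = a' and b > b'). Ranking the 5 terms shows the dominant one is 4 · n^4 · log n. Hence f(n) ∈ Θ(n^4 · log n).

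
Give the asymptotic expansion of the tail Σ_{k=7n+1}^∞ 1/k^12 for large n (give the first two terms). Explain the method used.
Σ_{k>7n} 1/k^12 = 1/(11 · (7n)^11) − 1/(2 · (7n)^12) + O(1/(7n)^13)

Compare to the integral: ∫_{7n}^∞ x^(−12) dx = [−x^(−11)/11]_{7n}^∞ = 1/((12−1)·(7n)^11). The Euler-Maclaurin correction adds −f(7n)/2 = −1/(2·(7n)^12). Euler-Maclaurin then gives
  Σ_{k>7n} 1/k^12 = ∫_{7n}^∞ dx/x^12 − 1/(2·(7n)^12) + O(1/(7n)^13).
(Equivalently this is ζ(12) − Σ_{k≤7n} 1/k^12.)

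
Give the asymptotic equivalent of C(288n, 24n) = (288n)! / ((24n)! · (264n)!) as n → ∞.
C(288n, 24n) ~ (8916100448256/285311670611)^(24n) · sqrt(6/(11π·24n))

Write N = 24n. Apply Stirling to each factorial:
  (12N)! ~ sqrt(2π·12N) · (12N/e)^(12N),
  N! ~ sqrt(2π N) · (N/e)^N,
  (11N)! ~ sqrt(2π·11N) · (11N/e)^(11N).
The exponential factors combine to (12N)^(12N) / (N^N · (11N)^(11N)) = 12^(12N)/11^(11N) = (12^12/11^11)^N = (8916100448256/285311670611)^N.
The square-root prefactors combine to sqrt(2π·12N) / (sqrt(2π N)·sqrt(2π·11N)) = sqrt(12 / (2π·11·N)) = sqrt(6/(11π·24n)).
Substituting N = 24n: C(288n, 24n) ~ (8916100448256/285311670611)^(24n) · sqrt(6/(11π·24n)).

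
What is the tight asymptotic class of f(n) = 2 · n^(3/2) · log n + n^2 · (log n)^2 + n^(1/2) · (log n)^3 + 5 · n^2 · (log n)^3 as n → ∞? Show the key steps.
f(n) ∈ Θ(n^2 · (log n)^3)

Compare the terms by growth order. For large n, n^a · (log n)^b dominates n^a' · (log n)^b' iff a > a', or (a = a' and b > b'). Ranking the 4 terms shows the dominant one is 5 · n^2 · (log n)^3. Hence f(n) ∈ Θ(n^2 · (log n)^3).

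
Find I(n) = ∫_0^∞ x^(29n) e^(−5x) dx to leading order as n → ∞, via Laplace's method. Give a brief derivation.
I(n) ~ (sqrt(2π·29n) / 5) · (29n/(5e))^(29n)

Write the integrand as exp(29n ln x − 5x) and set f(x) = 29n ln x − 5x. Then f'(x) = 29n/x − 5 = 0 at x* = 29n/5, and f''(x*) = −29n/x*^2 = −5^2/(29n). Laplace's method (interior maximum) gives
  I(n) ~ e^(f(x*)) · sqrt(2π / |f''(x*)|)
        = exp(29n ln(29n/5) − 29n) · sqrt(2π · 29n / 5^2)
        = (29n/5)^(29n) e^(−29n) · sqrt(2π·29n) / 5
        = (sqrt(2π·29n) / 5) · (29n/(5e))^(29n).
This matches Γ(29n+1)/5^(29n+1) with Stirling applied to Γ.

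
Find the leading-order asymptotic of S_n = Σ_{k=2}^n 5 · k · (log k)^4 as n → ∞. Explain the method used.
S_n ~ 5 · n^2 · (log n)^4 / 2

By integral comparison, S_n = ∫_1^n 5 · x · (log x)^4 dx + O(n · (log n)^4). For the integral, the leading term of ∫_1^n x^1 (log x)^4 dx is n^2/2 · (log n)^4 (by repeated integration by parts; each step lowers the log-exponent and produces a relatively O(1/log n) correction). Hence S_n ~ 5 · n^2 · (log n)^4 / 2.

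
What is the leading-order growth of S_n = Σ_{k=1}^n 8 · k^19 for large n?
S_n ~ 2 · n^20 / 5

By integral comparison (Euler-Maclaurin), Σ_{k=1}^n 8 · k^19 = 8 · ∫_0^n x^19 dx + O(n^19) = 8 · n^20/20 = 2 · n^20 / 5 + O(n^19). (Equivalently, Faulhaber's formula gives the same leading term.)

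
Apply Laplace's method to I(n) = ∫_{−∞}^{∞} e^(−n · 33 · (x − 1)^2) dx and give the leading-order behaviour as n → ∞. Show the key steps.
I(n) = sqrt(π/(33n))

Here φ(x) = 33 · (x − 1)^2 has its unique minimum at x* = 1 with φ(x*) = 0 and φ''(x*) = 66. Laplace's method gives
  I(n) ~ e^(−n φ(x*)) · sqrt(2π / (n · φ''(x*))) = sqrt(2π / (66n)) = sqrt(π/(33n)).
This is exact: substituting u = (x − 1)·sqrt(33n) gives I(n) = (1/sqrt(33n)) ∫_{−∞}^{∞} e^(−u^2) du = sqrt(π/(33n)).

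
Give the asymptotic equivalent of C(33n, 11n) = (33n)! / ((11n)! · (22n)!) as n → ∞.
C(33n, 11n) ~ (27/4)^(11n) · sqrt(3/(4π·11n))

Write N = 11n. Apply Stirling to each factorial:
  (3N)! ~ sqrt(2π·3N) · (3N/e)^(3N),
  N! ~ sqrt(2π N) · (N/e)^N,
  (2N)! ~ sqrt(2π·2N) · (2N/e)^(2N).
The exponential factors combine to (3N)^(3N) / (N^N · (2N)^(2N)) = 3^(3N)/2^(2N) = (3^3/2^2)^N = (27/4)^N.
The square-root prefactors combine to sqrt(2π·3N) / (sqrt(2π N)·sqrt(2π·2N)) = sqrt(3 / (2π·2·N)) = sqrt(3/(4π·11n)).
Substituting N = 11n: C(33n, 11n) ~ (27/4)^(11n) · sqrt(3/(4π·11n)).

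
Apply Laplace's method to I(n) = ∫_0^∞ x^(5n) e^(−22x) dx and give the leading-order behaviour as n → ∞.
I(n) ~ (sqrt(2π·5n) / 22) · (5n/(22e))^(5n)

Write the integrand as exp(5n ln x − 22x) and set f(x) = 5n ln x − 22x. Then f'(x) = 5n/x − 22 = 0 at x* = 5n/22, and f''(x*) = −5n/x*^2 = −22^2/(5n). Laplace's method (interior maximum) gives
  I(n) ~ e^(f(x*)) · sqrt(2π / |f''(x*)|)
        = exp(5n ln(5n/22) − 5n) · sqrt(2π · 5n / 22^2)
        = (5n/22)^(5n) e^(−5n) · sqrt(2π·5n) / 22
        = (sqrt(2π·5n) / 22) · (5n/(22e))^(5n).
This matches Γ(5n+1)/22^(5n+1) with Stirling applied to Γ.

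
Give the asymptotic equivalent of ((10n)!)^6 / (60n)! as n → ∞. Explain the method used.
((10n)!)^6/(60n)! ~ ((2π·10n)^(5/2) / sqrt(6)) · 6^(−6·10n)  →  0

Write N = 10n. Stirling: N! ~ sqrt(2π N)(N/e)^N and (6N)! ~ sqrt(2π·6N)·(6N/e)^(6N).
  (N!)^6/(6N)! ~ (2π N)^(6/2) (N/e)^(6N) / [sqrt(2π·6N) (6N/e)^(6N)]
     = (2π N)^(6/2) / sqrt(2π·6N) · (N/(6N))^(6N)
     = (2π N)^((6−1)/2) / sqrt(6) · 6^(−6N).
Since 6^6 > 1, the factor 6^(−6N) decays exponentially, so the ratio → 0. Substituting N = 10n gives the stated form.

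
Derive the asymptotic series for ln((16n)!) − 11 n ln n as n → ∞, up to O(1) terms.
ln((16n)!) − 11 n ln n = 5 n ln n + 16(ln 16 − 1) n + (1/2) ln(2π·16n) + O(1/n)

Stirling: ln((16n)!) = 16n ln(16n) − 16n + (1/2) ln(2π·16n) + O(1/n).
Expand 16n ln(16n) = 16n (ln n + ln 16) = 16n ln n + 16n ln 16.
Subtract 11n ln n: leading term is (16 − 11) n ln n = 5 n ln n. The next term is 16n ln 16 − 16n = 16(ln 16 − 1) n. Then the (1/2) ln(2π·16n) correction.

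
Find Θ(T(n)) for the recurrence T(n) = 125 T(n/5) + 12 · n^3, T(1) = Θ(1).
T(n) = Θ(n^3 log n)

log_5 125 = 3, and f(n) = 12 · n^3 = Θ(n^(log_5 125)). This is Case 2 of the master theorem: T(n) = Θ(f(n) · log n) = Θ(n^3 log n).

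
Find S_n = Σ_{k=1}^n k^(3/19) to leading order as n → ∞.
S_n ~ (19/22) · n^(22/19)

Integral comparison: Σ_{k=1}^n k^(3/19) = ∫_0^n x^(3/19) dx + O(n^(3/19)). The integral is n^(1 + 3/19) / (1 + 3/19) = n^((3+19)/19) / ((3+19)/19) = (19/22) · n^(22/19).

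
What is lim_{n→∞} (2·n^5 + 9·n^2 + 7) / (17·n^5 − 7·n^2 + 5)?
lim = 2/17

For large n the leading n^5 terms dominate both numerator and denominator. Dividing top and bottom by n^5, every other term tends to 0, leaving 2/17.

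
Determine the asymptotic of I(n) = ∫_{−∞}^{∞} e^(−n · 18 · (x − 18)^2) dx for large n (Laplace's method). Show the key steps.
I(n) = sqrt(π/(18n))

Here φ(x) = 18 · (x − 18)^2 has its unique minimum at x* = 18 with φ(x*) = 0 and φ''(x*) = 36. Laplace's method gives
  I(n) ~ e^(−n φ(x*)) · sqrt(2π / (n · φ''(x*))) = sqrt(2π / (36n)) = sqrt(π/(18n)).
This is exact: substituting u = (x − 18)·sqrt(18n) gives I(n) = (1/sqrt(18n)) ∫_{−∞}^{∞} e^(−u^2) du = sqrt(π/(18n)).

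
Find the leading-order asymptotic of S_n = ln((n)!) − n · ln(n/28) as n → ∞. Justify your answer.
S_n ~ n · (ln 28 − 1) + O(ln n)

Stirling: ln((n)!) = n ln(n) − n + O(ln n).
  S_n = n ln(n) − n − n ln(n/28) + O(ln n)
      = n ln(n) − n ln n + n ln 28 − n + O(ln n)
      = n ln 28 − n + O(ln n)
      = n (ln 28 − 1) + O(ln n).
Numerically ln(28) − 1 ≈ 2.3322.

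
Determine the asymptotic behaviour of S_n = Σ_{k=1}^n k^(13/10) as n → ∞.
S_n ~ (10/23) · n^(23/10)

Integral comparison: Σ_{k=1}^n k^(13/10) = ∫_0^n x^(13/10) dx + O(n^(13/10)). The integral is n^(1 + 13/10) / (1 + 13/10) = n^((13+10)/10) / ((13+10)/10) = (10/23) · n^(23/10).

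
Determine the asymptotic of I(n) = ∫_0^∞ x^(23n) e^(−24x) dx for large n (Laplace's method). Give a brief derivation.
I(n) ~ (sqrt(2π·23n) / 24) · (23n/(24e))^(23n)

Write the integrand as exp(23n ln x − 24x) and set f(x) = 23n ln x − 24x. Then f'(x) = 23n/x − 24 = 0 at x* = 23n/24, and f''(x*) = −23n/x*^2 = −24^2/(23n). Laplace's method (interior maximum) gives
  I(n) ~ e^(f(x*)) · sqrt(2π / |f''(x*)|)
        = exp(23n ln(23n/24) − 23n) · sqrt(2π · 23n / 24^2)
        = (23n/24)^(23n) e^(−23n) · sqrt(2π·23n) / 24
        = (sqrt(2π·23n) / 24) · (23n/(24e))^(23n).
This matches Γ(23n+1)/24^(23n+1) with Stirling applied to Γ.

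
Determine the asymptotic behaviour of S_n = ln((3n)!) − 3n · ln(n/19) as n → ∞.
S_n ~ 3n · (ln 57 − 1) + O(ln n)

Stirling: ln((3n)!) = 3n ln(3n) − 3n + O(ln n).
  S_n = 3n ln(3n) − 3n − 3n ln(n/19) + O(ln n)
      = 3n ln(3n) − 3n ln n + 3n ln 19 − 3n + O(ln n)
      = 3n ln 3 + 3n ln 19 − 3n + O(ln n)
      = 3n (ln 57 − 1) + O(ln n).
Numerically ln(57) − 1 ≈ 3.0431.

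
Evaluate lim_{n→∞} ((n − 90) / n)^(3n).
lim = e^(−270)

Rewrite as (1 − 90/n)^(3n). By the standard limit (1 + x/n)^n → e^x, we have (1 − 90/n)^n → e^(−90), and raising to the 3rd power gives e^(−270).
More precisely, ln[(1 − 90/n)^(3n)] = 3n · ln(1 − 90/n) = 3n · (-90/n + O(1/n^2)) = -270 + O(1/n) → -270.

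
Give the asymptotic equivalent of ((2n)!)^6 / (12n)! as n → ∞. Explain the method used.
((2n)!)^6/(12n)! ~ ((2π·2n)^(5/2) / sqrt(6)) · 6^(−6·2n)  →  0

Write N = 2n. Stirling: N! ~ sqrt(2π N)(N/e)^N and (6N)! ~ sqrt(2π·6N)·(6N/e)^(6N).
  (N!)^6/(6N)! ~ (2π N)^(6/2) (N/e)^(6N) / [sqrt(2π·6N) (6N/e)^(6N)]
     = (2π N)^(6/2) / sqrt(2π·6N) · (N/(6N))^(6N)
     = (2π N)^((6−1)/2) / sqrt(6) · 6^(−6N).
Since 6^6 > 1, the factor 6^(−6N) decays exponentially, so the ratio → 0. Substituting N = 2n gives the stated form.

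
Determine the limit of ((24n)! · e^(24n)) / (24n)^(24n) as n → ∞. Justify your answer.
lim = ∞

Stirling: (24n)! ~ sqrt(2π·24n) · (24n/e)^(24n). Hence
  (24n)! · e^(24n) / (24n)^(24n) ~ sqrt(2π·24n) = sqrt(2π·24) · sqrt(n) → ∞.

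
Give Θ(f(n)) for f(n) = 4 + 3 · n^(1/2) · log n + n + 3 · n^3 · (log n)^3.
f(n) ∈ Θ(n^3 · (log n)^3)

Compare the terms by growth order. For large n, n^a · (log n)^b dominates n^a' · (log n)^b' iff a > a', or (a = a' and b > b'). Ranking the 4 terms shows the dominant one is 3 · n^3 · (log n)^3. Hence f(n) ∈ Θ(n^3 · (log n)^3).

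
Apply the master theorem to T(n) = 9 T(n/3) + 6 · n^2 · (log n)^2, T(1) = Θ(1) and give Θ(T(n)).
T(n) = Θ(n^2 · (log n)^3)

Here log_3 9 = 2 and f(n) = 6 · n^2 · (log n)^2 = Θ(n^(log_3 9) · (log n)^2). This is the extended Case 2 of the master theorem (f matches the critical exponent up to log factors), giving T(n) = Θ(n^(log_3 9) · (log n)^(2+1)) = Θ(n^2 · (log n)^3).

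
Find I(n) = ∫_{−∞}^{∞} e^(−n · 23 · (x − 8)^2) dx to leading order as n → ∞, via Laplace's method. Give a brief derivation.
I(n) = sqrt(π/(23n))

Here φ(x) = 23 · (x − 8)^2 has its unique minimum at x* = 8 with φ(x*) = 0 and φ''(x*) = 46. Laplace's method gives
  I(n) ~ e^(−n φ(x*)) · sqrt(2π / (n · φ''(x*))) = sqrt(2π / (46n)) = sqrt(π/(23n)).
This is exact: substituting u = (x − 8)·sqrt(23n) gives I(n) = (1/sqrt(23n)) ∫_{−∞}^{∞} e^(−u^2) du = sqrt(π/(23n)).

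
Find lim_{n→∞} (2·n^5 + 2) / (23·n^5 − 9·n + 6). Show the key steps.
lim = 2/23

For large n the leading n^5 terms dominate both numerator and denominator. Dividing top and bottom by n^5, every other term tends to 0, leaving 2/23.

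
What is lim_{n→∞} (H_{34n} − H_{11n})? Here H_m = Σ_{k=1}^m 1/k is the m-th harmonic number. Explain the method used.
lim = ln(34/11)

Euler-Maclaurin gives H_m = ln m + γ + 1/(2m) + O(1/m^2). The γ and O(1/m) terms cancel in the difference:
  H_{34n} − H_{11n} = ln(34n) − ln(11n) + O(1/n) = ln(34/11) + O(1/n).
Hence the limit is ln(34/11).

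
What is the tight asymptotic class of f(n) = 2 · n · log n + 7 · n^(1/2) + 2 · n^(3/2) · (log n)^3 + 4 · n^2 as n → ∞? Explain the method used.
f(n) ∈ Θ(n^2)

Compare the terms by growth order. For large n, n^a · (log n)^b dominates n^a' · (log n)^b' iff a > a', or (a = a' and b > b'). Ranking the 4 terms shows the dominant one is 4 · n^2. Hence f(n) ∈ Θ(n^2).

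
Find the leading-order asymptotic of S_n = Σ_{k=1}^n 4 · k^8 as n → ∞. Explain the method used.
S_n ~ 4 · n^9 / 9

By integral comparison (Euler-Maclaurin), Σ_{k=1}^n 4 · k^8 = 4 · ∫_0^n x^8 dx + O(n^8) = 4 · n^9/9 + O(n^8). (Equivalently, Faulhaber's formula gives the same leading term.)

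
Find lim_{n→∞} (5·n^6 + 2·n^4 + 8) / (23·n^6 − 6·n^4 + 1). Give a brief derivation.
lim = 5/23

For large n the leading n^6 terms dominate both numerator and denominator. Dividing top and bottom by n^6, every other term tends to 0, leaving 5/23.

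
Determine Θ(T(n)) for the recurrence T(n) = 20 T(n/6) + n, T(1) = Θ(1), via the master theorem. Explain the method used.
T(n) = Θ(n^(log_6 20))

Master theorem: compare f(n) = n to n^(log_6 20) where log_6 20 ≈ 1.672. Since 1 < log_6 20, we have f(n) = O(n^(log_6 20 − ε)) for some ε > 0 — Case 1. Hence T(n) = Θ(n^(log_6 20)).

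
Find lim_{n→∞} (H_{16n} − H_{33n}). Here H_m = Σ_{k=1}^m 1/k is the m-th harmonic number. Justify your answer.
lim = ln(16/33)

Euler-Maclaurin gives H_m = ln m + γ + 1/(2m) + O(1/m^2). The γ and O(1/m) terms cancel in the difference:
  H_{16n} − H_{33n} = ln(16n) − ln(33n) + O(1/n) = ln(16/33) + O(1/n).
Hence the limit is ln(16/33).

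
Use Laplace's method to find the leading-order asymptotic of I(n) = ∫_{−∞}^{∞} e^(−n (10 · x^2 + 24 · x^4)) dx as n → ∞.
I(n) ~ sqrt(π/(10n))

φ(x) = 10 · x^2 + 24 · x^4 has its unique global minimum at x* = 0 (since φ'(x) = 20x + 96x^3 = 0 only at x = 0 for real x with both coefficients positive, and φ → ∞ as |x| → ∞). At x* = 0, φ(0) = 0 and φ''(0) = 20. Laplace's method then gives
  I(n) ~ sqrt(2π / (n · φ''(0))) · e^(−n φ(0)) = sqrt(2π / (20n)) = sqrt(π/(10n)).
The 24 · x^4 term contributes only at subleading order (an O(1/n) relative correction).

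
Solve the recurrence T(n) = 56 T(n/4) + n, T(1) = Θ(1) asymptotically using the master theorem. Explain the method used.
T(n) = Θ(n^(log_4 56))

Master theorem: compare f(n) = n to n^(log_4 56) where log_4 56 ≈ 2.904. Since 1 < log_4 56, we have f(n) = O(n^(log_4 56 − ε)) for some ε > 0 — Case 1. Hence T(n) = Θ(n^(log_4 56)).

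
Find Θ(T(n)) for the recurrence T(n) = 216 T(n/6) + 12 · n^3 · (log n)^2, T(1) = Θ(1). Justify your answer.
T(n) = Θ(n^3 · (log n)^3)

Here log_6 216 = 3 and f(n) = 12 · n^3 · (log n)^2 = Θ(n^(log_6 216) · (log n)^2). This is the extended Case 2 of the master theorem (f matches the critical exponent up to log factors), giving T(n) = Θ(n^(log_6 216) · (log n)^(2+1)) = Θ(n^3 · (log n)^3).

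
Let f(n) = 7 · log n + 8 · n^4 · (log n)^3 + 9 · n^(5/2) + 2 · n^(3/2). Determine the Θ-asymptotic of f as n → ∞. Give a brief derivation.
f(n) ∈ Θ(n^4 · (log n)^3)

Compare the terms by growth order. For large n, n^a · (log n)^b dominates n^a' · (log n)^b' iff a > a', or (a = a' and b > b'). Ranking the 4 terms shows the dominant one is 8 · n^4 · (log n)^3. Hence f(n) ∈ Θ(n^4 · (log n)^3).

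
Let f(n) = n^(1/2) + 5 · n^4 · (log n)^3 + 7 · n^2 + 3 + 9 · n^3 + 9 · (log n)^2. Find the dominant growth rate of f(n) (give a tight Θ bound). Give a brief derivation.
f(n) ∈ Θ(n^4 · (log n)^3)

Compare the terms by growth order. For large n, n^a · (log n)^b dominates n^a' · (log n)^b' iff a > a', or (a = a' and b > b'). Ranking the 6 terms shows the dominant one is 5 · n^4 · (log n)^3. Hence f(n) ∈ Θ(n^4 · (log n)^3).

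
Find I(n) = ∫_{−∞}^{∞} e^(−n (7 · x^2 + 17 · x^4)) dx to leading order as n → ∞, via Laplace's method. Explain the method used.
I(n) ~ sqrt(π/(7n))

φ(x) = 7 · x^2 + 17 · x^4 has its unique global minimum at x* = 0 (since φ'(x) = 14x + 68x^3 = 0 only at x = 0 for real x with both coefficients positive, and φ → ∞ as |x| → ∞). At x* = 0, φ(0) = 0 and φ''(0) = 14. Laplace's method then gives
  I(n) ~ sqrt(2π / (n · φ''(0))) · e^(−n φ(0)) = sqrt(2π / (14n)) = sqrt(π/(7n)).
The 17 · x^4 term contributes only at subleading order (an O(1/n) relative correction).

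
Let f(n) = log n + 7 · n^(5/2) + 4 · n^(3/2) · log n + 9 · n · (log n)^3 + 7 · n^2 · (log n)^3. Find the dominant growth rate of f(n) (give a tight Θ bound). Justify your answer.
f(n) ∈ Θ(n^(5/2))

Compare the terms by growth order. For large n, n^a · (log n)^b dominates n^a' · (log n)^b' iff a > a', or (a = a' and b > b'). Ranking the 5 terms shows the dominant one is 7 · n^(5/2). Hence f(n) ∈ Θ(n^(5/2)).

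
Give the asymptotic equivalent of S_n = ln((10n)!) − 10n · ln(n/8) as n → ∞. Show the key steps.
S_n ~ 10n · (ln 80 − 1) + O(ln n)

Stirling: ln((10n)!) = 10n ln(10n) − 10n + O(ln n).
  S_n = 10n ln(10n) − 10n − 10n ln(n/8) + O(ln n)
      = 10n ln(10n) − 10n ln n + 10n ln 8 − 10n + O(ln n)
      = 10n ln 10 + 10n ln 8 − 10n + O(ln n)
      = 10n (ln 80 − 1) + O(ln n).
Numerically ln(80) − 1 ≈ 3.3820.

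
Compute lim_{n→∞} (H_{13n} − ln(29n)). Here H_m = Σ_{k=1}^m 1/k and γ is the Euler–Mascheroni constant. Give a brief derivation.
lim = ln(13/29) + γ

By Euler-Maclaurin, H_m = ln m + γ + O(1/m). So
  H_{13n} − ln(29n) = ln(13n) + γ − ln(29n) + O(1/n)
                       = ln(13/29) + γ + O(1/n).
Hence the limit is ln(13/29) + γ.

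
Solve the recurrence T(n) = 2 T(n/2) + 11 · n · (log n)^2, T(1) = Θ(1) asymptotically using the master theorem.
T(n) = Θ(n · (log n)^3)

Here log_2 2 = 1 and f(n) = 11 · n · (log n)^2 = Θ(n^(log_2 2) · (log n)^2). This is the extended Case 2 of the master theorem (f matches the critical exponent up to log factors), giving T(n) = Θ(n^(log_2 2) · (log n)^(2+1)) = Θ(n · (log n)^3).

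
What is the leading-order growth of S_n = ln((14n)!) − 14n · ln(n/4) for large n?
S_n ~ 14n · (ln 56 − 1) + O(ln n)

Stirling: ln((14n)!) = 14n ln(14n) − 14n + O(ln n).
  S_n = 14n ln(14n) − 14n − 14n ln(n/4) + O(ln n)
      = 14n ln(14n) − 14n ln n + 14n ln 4 − 14n + O(ln n)
      = 14n ln 14 + 14n ln 4 − 14n + O(ln n)
      = 14n (ln 56 − 1) + O(ln n).
Numerically ln(56) − 1 ≈ 3.0254.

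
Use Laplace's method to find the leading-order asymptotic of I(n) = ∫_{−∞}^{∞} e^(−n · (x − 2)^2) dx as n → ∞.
I(n) = sqrt(π/n)

Here φ(x) = (x − 2)^2 has its unique minimum at x* = 2 with φ(x*) = 0 and φ''(x*) = 2. Laplace's method gives
  I(n) ~ e^(−n φ(x*)) · sqrt(2π / (n · φ''(x*))) = sqrt(2π / (2n)) = sqrt(π/n).
This is exact: substituting u = (x − 2)·sqrt(n) gives I(n) = (1/sqrt(n)) ∫_{−∞}^{∞} e^(−u^2) du = sqrt(π/n).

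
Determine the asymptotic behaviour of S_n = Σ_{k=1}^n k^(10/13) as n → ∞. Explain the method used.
S_n ~ (13/23) · n^(23/13)

Integral comparison: Σ_{k=1}^n k^(10/13) = ∫_0^n x^(10/13) dx + O(n^(10/13)). The integral is n^(1 + 10/13) / (1 + 10/13) = n^((10+13)/13) / ((10+13)/13) = (13/23) · n^(23/13).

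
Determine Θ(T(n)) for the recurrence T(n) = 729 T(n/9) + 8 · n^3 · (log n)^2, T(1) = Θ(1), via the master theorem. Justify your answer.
T(n) = Θ(n^3 · (log n)^3)

Here log_9 729 = 3 and f(n) = 8 · n^3 · (log n)^2 = Θ(n^(log_9 729) · (log n)^2). This is the extended Case 2 of the master theorem (f matches the critical exponent up to log factors), giving T(n) = Θ(n^(log_9 729) · (log n)^(2+1)) = Θ(n^3 · (log n)^3).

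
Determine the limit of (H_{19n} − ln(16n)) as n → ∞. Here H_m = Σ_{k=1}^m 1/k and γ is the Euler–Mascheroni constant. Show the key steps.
lim = ln(19/16) + γ

By Euler-Maclaurin, H_m = ln m + γ + O(1/m). So
  H_{19n} − ln(16n) = ln(19n) + γ − ln(16n) + O(1/n)
                       = ln(19/16) + γ + O(1/n).
Hence the limit is ln(19/16) + γ.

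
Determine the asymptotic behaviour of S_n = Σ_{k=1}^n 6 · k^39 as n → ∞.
S_n ~ 3 · n^40 / 20

By integral comparison (Euler-Maclaurin), Σ_{k=1}^n 6 · k^39 = 6 · ∫_0^n x^39 dx + O(n^39) = 6 · n^40/40 = 3 · n^40 / 20 + O(n^39). (Equivalently, Faulhaber's formula gives the same leading term.)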